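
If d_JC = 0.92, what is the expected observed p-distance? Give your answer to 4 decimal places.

p = (3/4)(1 − e^(−4d/3)) = 0.75 × (1 − e^(-1.226667)) = 0.75 × (1 − 0.293268) = 0.530049.

0.5300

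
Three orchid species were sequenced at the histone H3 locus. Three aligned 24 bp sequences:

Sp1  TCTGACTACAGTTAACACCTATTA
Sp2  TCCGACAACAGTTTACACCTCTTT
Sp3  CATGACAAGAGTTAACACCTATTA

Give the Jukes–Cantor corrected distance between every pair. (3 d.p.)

d(Sp1,Sp2) = 0.244, d(Sp1,Sp3) = 0.188, d(Sp2,Sp3) = 0.369

Sp1–Sp2: 5/24 sites differ → p ≈ 0.208333, d = −0.75 ln(1 − 0.277777) = 0.244066 ≈ 0.244.
Sp1–Sp3: 4/24 sites differ → p ≈ 0.166667, d = −0.75 ln(1 − 0.222223) = 0.188487 ≈ 0.188.
Sp2–Sp3: 7/24 sites differ → p ≈ 0.291667, d = −0.75 ln(1 − 0.388889) = 0.369358 ≈ 0.369.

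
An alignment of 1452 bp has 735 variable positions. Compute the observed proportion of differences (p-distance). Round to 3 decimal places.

0.506

p = 735/1452 = 0.506198… ≈ 0.506 (to 3 d.p.).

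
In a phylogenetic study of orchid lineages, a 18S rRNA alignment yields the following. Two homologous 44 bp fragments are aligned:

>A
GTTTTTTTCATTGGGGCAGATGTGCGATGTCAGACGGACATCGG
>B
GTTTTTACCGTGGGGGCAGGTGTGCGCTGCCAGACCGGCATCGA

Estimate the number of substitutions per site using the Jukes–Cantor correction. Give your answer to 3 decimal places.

The sequences differ at 10 of 44 sites (7, 8, 10, 12, 20, 27, 30, 36, 38, 44), so p = 10/44 ≈ 0.227273.
d = −(3/4) ln(1 − 4p/3) = −0.75 ln(1 − 0.303031) = −0.75 ln(0.696969)
  = −0.75 × (-0.361014) = 0.270761 substitutions/site.

0.271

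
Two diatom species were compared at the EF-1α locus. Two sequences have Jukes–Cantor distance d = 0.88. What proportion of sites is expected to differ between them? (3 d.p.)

p = (3/4)(1 − e^(−4d/3)) = 0.75 × (1 − e^(-1.173333)) = 0.75 × (1 − 0.309334) = 0.518000.

0.518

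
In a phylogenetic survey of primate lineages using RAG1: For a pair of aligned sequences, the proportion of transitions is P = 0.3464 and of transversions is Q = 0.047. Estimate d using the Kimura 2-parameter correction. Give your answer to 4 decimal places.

Under the Kimura two-parameter model, d = −½ ln(1 − 2P − Q) − ¼ ln(1 − 2Q).
1 − 2P − Q = 0.2602, giving −½ ln(0.2602) = 0.673152.
1 − 2Q = 0.906, giving −¼ ln(0.906) = 0.024679.
d = 0.673152 + 0.024679 = 0.697831.

0.6978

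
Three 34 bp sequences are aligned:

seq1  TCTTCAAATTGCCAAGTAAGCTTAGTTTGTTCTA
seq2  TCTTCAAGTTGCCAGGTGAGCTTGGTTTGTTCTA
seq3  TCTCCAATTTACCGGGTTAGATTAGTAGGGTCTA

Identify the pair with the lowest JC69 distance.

seq1 and seq2

seq1–seq2: 4/34 differ, p = 0.118, d = 0.128.
seq1–seq3: 10/34 differ, p = 0.294, d = 0.373.
seq2–seq3: 10/34 differ, p = 0.294, d = 0.373.
The smallest distance is between seq1 and seq2.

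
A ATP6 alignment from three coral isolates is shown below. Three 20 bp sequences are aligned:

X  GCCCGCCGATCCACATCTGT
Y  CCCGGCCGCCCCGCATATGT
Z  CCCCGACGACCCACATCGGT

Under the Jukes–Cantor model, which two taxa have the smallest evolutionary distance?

X and Z

X–Y: 6/20 differ, p = 0.300, d = 0.383.
X–Z: 4/20 differ, p = 0.200, d = 0.233.
Y–Z: 6/20 differ, p = 0.300, d = 0.383.
The smallest distance is between X and Z.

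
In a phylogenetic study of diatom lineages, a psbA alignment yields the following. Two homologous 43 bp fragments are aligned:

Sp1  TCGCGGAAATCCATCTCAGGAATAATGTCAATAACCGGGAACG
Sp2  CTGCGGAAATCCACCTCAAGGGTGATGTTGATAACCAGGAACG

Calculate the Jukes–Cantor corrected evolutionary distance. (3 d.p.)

0.278

The sequences differ at 10 of 43 sites (1, 2, 14, 19, 21, 22, 24, 29, 30, 37), so p = 10/43 ≈ 0.232558.
d = −(3/4) ln(1 − 4p/3) = −0.75 ln(1 − 0.310077) = −0.75 ln(0.689923)
  = −0.75 × (-0.371175) = 0.278381 substitutions/site.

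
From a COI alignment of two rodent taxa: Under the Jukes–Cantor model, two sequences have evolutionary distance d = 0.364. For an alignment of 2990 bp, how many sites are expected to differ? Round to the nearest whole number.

862

Invert JC69: p = (3/4)(1 − e^(−4d/3)) = 0.75 × (1 − e^(-0.485333)) = 0.75 × (1 − 0.615492) = 0.288381.
Expected differing sites = pL ≈ 0.288381 × 2990 = 862.25919 ≈ 862.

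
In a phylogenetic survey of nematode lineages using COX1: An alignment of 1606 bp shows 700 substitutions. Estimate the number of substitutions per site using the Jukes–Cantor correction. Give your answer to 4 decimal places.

0.6527

p = 700/1606 ≈ 0.435866.
d = −(3/4) ln(1 − 4p/3) = −0.75 ln(1 − 0.581155) = −0.75 ln(0.418845)
  = −0.75 × (-0.870254) = 0.652691 substitutions/site.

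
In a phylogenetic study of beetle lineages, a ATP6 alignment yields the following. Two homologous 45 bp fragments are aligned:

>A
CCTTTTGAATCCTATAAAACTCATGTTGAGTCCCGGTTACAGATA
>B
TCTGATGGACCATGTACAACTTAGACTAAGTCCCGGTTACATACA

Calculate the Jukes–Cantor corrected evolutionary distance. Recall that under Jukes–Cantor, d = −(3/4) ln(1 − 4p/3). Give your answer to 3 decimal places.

The sequences differ at 15 of 45 sites, so p = 15/45 ≈ 0.333333.
d = −(3/4) ln(1 − 4p/3) = −0.75 ln(1 − 0.444444) = −0.75 ln(0.555556)
  = −0.75 × (-0.587786) = 0.440840 substitutions/site.

0.441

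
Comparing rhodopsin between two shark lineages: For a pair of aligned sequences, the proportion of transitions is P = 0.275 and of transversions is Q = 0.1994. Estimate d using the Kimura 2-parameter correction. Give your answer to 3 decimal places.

Under the Kimura two-parameter model, d = −½ ln(1 − 2P − Q) − ¼ ln(1 − 2Q).
1 − 2P − Q = 0.2506, giving −½ ln(0.2506) = 0.691949.
1 − 2Q = 0.6012, giving −¼ ln(0.6012) = 0.127207.
d = 0.691949 + 0.127207 = 0.819156.

0.819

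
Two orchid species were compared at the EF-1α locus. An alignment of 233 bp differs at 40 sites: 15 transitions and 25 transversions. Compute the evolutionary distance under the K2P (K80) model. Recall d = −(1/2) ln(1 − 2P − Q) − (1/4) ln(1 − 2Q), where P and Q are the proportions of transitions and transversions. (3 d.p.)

P = 15/233 ≈ 0.064378 and Q = 25/233 ≈ 0.107296.
Under the Kimura two-parameter model, d = −½ ln(1 − 2P − Q) − ¼ ln(1 − 2Q).
1 − 2P − Q = 0.763948, giving −½ ln(0.763948) = 0.134628.
1 − 2Q = 0.785408, giving −¼ ln(0.785408) = 0.060388.
d = 0.134628 + 0.060388 = 0.195016.

0.195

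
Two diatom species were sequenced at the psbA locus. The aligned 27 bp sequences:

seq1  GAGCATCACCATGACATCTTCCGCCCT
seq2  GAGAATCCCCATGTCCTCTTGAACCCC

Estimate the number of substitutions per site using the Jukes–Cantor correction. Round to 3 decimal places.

0.377

The sequences differ at 8 of 27 sites (4, 8, 14, 16, 21, 22, 23, 27), so p = 8/27 ≈ 0.296296.
d = −(3/4) ln(1 − 4p/3) = −0.75 ln(1 − 0.395061) = −0.75 ln(0.604939)
  = −0.75 × (-0.502628) = 0.376971 substitutions/site.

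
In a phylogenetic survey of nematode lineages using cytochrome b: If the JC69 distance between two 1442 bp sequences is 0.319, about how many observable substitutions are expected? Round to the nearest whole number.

375

Invert JC69: p = (3/4)(1 − e^(−4d/3)) = 0.75 × (1 − e^(-0.425333)) = 0.75 × (1 − 0.653552) = 0.259836.
Expected differing sites = pL ≈ 0.259836 × 1442 = 374.683512 ≈ 375.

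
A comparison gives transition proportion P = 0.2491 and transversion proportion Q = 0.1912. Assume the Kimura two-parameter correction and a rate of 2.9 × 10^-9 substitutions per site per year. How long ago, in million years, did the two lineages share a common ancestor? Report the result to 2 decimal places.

Under the Kimura two-parameter model, d = −½ ln(1 − 2P − Q) − ¼ ln(1 − 2Q).
1 − 2P − Q = 0.3106, giving −½ ln(0.3106) = 0.584625.
1 − 2Q = 0.6176, giving −¼ ln(0.6176) = 0.120479.
d = 0.584625 + 0.120479 = 0.705104.
Under a molecular clock d = 2μt, so t = d/(2μ) = 0.705104 / (2 × 2.9 × 10^-9) = 121.57 million years.

121.57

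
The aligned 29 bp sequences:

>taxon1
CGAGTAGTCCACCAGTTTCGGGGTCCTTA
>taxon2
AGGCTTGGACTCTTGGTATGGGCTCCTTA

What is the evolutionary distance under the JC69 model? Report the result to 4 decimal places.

0.6829

The sequences differ at 13 of 29 sites, so p = 13/29 ≈ 0.448276.
d = −(3/4) ln(1 − 4p/3) = −0.75 ln(1 − 0.597701) = −0.75 ln(0.402299)
  = −0.75 × (-0.910560) = 0.682920 substitutions/site.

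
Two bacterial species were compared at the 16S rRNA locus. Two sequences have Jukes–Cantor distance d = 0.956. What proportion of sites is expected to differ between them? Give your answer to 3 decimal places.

p = (3/4)(1 − e^(−4d/3)) = 0.75 × (1 − e^(-1.274667)) = 0.75 × (1 − 0.279524) = 0.540357.

0.540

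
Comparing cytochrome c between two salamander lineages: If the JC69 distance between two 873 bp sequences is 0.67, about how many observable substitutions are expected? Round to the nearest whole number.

387

Invert JC69: p = (3/4)(1 − e^(−4d/3)) = 0.75 × (1 − e^(-0.893333)) = 0.75 × (1 − 0.409289) = 0.443033.
Expected differing sites = pL ≈ 0.443033 × 873 = 386.767809 ≈ 387.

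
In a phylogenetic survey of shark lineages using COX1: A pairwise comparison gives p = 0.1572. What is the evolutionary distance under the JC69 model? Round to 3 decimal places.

0.176

d = −(3/4) ln(1 − 4p/3) = −0.75 ln(1 − 0.2096) = −0.75 ln(0.7904)
  = −0.75 × (-0.235216) = 0.176412 substitutions/site.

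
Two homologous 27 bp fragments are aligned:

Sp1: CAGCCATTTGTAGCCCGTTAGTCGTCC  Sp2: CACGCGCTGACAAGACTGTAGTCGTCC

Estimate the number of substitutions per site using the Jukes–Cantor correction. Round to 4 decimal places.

0.6735

The sequences differ at 12 of 27 sites, so p = 12/27 ≈ 0.444444.
d = −(3/4) ln(1 − 4p/3) = −0.75 ln(1 − 0.592592) = −0.75 ln(0.407408)
  = −0.75 × (-0.897940) = 0.673455 substitutions/site.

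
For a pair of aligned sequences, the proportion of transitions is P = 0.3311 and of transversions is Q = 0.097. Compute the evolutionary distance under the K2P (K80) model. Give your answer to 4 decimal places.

0.7658

Under the Kimura two-parameter model, d = −½ ln(1 − 2P − Q) − ¼ ln(1 − 2Q).
1 − 2P − Q = 0.2408, giving −½ ln(0.2408) = 0.711894.
1 − 2Q = 0.806, giving −¼ ln(0.806) = 0.053918.
d = 0.711894 + 0.053918 = 0.765812.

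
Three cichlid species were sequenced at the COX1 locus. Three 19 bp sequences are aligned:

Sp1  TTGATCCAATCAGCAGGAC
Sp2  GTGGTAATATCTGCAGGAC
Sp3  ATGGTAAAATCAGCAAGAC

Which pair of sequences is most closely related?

Sp1–Sp2: 6/19 differ, p = 0.316, d = 0.410.
Sp1–Sp3: 5/19 differ, p = 0.263, d = 0.324.
Sp2–Sp3: 4/19 differ, p = 0.211, d = 0.247.
The smallest distance is between Sp2 and Sp3.

Sp2 and Sp3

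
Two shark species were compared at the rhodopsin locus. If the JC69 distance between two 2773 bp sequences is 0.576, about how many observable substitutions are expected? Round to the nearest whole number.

Invert JC69: p = (3/4)(1 − e^(−4d/3)) = 0.75 × (1 − e^(-0.768)) = 0.75 × (1 − 0.463940) = 0.402045.
Expected differing sites = pL ≈ 0.402045 × 2773 = 1114.870785 ≈ 1115.

1115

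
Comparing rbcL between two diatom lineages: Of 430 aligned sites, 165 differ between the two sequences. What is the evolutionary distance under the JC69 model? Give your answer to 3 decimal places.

p = 165/430 ≈ 0.383721.
d = −(3/4) ln(1 − 4p/3) = −0.75 ln(1 − 0.511628) = −0.75 ln(0.488372)
  = −0.75 × (-0.716678) = 0.537509 substitutions/site.

0.538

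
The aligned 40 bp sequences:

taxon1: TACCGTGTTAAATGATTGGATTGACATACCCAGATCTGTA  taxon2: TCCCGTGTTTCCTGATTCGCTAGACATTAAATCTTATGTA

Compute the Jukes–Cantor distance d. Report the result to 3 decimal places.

The sequences differ at 15 of 40 sites, so p = 15/40 = 0.375.
d = −(3/4) ln(1 − 4p/3) = −0.75 ln(1 − 0.5) = −0.75 ln(0.5)
  = −0.75 × (-0.693147) = 0.519860 substitutions/site.

0.520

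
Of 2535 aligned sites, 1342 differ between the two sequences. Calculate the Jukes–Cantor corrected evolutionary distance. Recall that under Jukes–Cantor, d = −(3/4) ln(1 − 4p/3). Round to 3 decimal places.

0.918

p = 1342/2535 ≈ 0.529389.
d = −(3/4) ln(1 − 4p/3) = −0.75 ln(1 − 0.705852) = −0.75 ln(0.294148)
  = −0.75 × (-1.223672) = 0.917754 substitutions/site.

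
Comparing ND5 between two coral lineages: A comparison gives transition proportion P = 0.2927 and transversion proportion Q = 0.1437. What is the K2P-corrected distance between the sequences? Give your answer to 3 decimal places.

0.738

Under the Kimura two-parameter model, d = −½ ln(1 − 2P − Q) − ¼ ln(1 − 2Q).
1 − 2P − Q = 0.2709, giving −½ ln(0.2709) = 0.653003.
1 − 2Q = 0.7126, giving −¼ ln(0.7126) = 0.084709.
d = 0.653003 + 0.084709 = 0.737712.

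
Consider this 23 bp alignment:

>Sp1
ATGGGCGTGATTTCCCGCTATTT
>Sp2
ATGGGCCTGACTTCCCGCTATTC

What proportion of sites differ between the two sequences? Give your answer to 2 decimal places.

The sequences differ at 3 of 23 positions (sites 7, 11, 23).
p = 3/23 = 0.130434… ≈ 0.13 (to 2 d.p.).

0.13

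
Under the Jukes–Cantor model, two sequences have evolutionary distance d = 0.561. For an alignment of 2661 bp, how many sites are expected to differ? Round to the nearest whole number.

Invert JC69: p = (3/4)(1 − e^(−4d/3)) = 0.75 × (1 − e^(-0.748)) = 0.75 × (1 − 0.473312) = 0.395016.
Expected differing sites = pL ≈ 0.395016 × 2661 = 1051.137576 ≈ 1051.

1051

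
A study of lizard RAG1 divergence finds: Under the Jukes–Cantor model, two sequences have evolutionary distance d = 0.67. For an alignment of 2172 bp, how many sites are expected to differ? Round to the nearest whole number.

962

Invert JC69: p = (3/4)(1 − e^(−4d/3)) = 0.75 × (1 − e^(-0.893333)) = 0.75 × (1 − 0.409289) = 0.443033.
Expected differing sites = pL ≈ 0.443033 × 2172 = 962.267676 ≈ 962.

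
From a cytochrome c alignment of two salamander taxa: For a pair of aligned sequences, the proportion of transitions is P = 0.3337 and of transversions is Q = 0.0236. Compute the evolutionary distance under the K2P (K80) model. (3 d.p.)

0.599

Under the Kimura two-parameter model, d = −½ ln(1 − 2P − Q) − ¼ ln(1 − 2Q).
1 − 2P − Q = 0.309, giving −½ ln(0.309) = 0.587207.
1 − 2Q = 0.9528, giving −¼ ln(0.9528) = 0.012088.
d = 0.587207 + 0.012088 = 0.599295.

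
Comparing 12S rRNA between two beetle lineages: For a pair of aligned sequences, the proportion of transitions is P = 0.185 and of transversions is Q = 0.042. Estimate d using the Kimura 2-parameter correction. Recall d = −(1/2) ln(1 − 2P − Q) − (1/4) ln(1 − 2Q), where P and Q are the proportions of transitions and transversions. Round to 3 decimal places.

0.287

Under the Kimura two-parameter model, d = −½ ln(1 − 2P − Q) − ¼ ln(1 − 2Q).
1 − 2P − Q = 0.588, giving −½ ln(0.588) = 0.265514.
1 − 2Q = 0.916, giving −¼ ln(0.916) = 0.021935.
d = 0.265514 + 0.021935 = 0.287449.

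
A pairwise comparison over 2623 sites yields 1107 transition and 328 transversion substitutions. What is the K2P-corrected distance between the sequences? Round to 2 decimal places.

P = 1107/2623 ≈ 0.422036 and Q = 328/2623 ≈ 0.125048.
Under the Kimura two-parameter model, d = −½ ln(1 − 2P − Q) − ¼ ln(1 − 2Q).
1 − 2P − Q = 0.03088, giving −½ ln(0.03088) = 1.738823.
1 − 2Q = 0.749904, giving −¼ ln(0.749904) = 0.071953.
d = 1.738823 + 0.071953 = 1.810776.

1.81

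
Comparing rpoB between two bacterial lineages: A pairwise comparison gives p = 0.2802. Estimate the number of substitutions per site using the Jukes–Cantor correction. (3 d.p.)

0.351

d = −(3/4) ln(1 − 4p/3) = −0.75 ln(1 − 0.3736) = −0.75 ln(0.6264)
  = −0.75 × (-0.467766) = 0.350825 substitutions/site.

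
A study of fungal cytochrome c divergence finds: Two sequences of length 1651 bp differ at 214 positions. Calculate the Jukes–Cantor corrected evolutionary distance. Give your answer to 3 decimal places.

p = 214/1651 ≈ 0.129618.
d = −(3/4) ln(1 − 4p/3) = −0.75 ln(1 − 0.172824) = −0.75 ln(0.827176)
  = −0.75 × (-0.189738) = 0.142304 substitutions/site.

0.142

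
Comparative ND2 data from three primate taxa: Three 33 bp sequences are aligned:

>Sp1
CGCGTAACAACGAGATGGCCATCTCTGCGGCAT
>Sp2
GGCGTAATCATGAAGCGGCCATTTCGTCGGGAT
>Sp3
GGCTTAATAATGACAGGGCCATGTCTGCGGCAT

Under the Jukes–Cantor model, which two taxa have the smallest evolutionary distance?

Sp1–Sp2: 11/33 differ, p = 0.333, d = 0.441.
Sp1–Sp3: 7/33 differ, p = 0.212, d = 0.249.
Sp2–Sp3: 9/33 differ, p = 0.273, d = 0.339.
The smallest distance is between Sp1 and Sp3.

Sp1 and Sp3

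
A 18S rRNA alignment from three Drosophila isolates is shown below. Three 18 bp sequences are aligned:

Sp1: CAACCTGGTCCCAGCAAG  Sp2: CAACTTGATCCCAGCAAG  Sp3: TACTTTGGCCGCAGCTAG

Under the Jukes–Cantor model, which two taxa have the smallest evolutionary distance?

Sp1 and Sp2

Sp1–Sp2: 2/18 differ, p = 0.111, d = 0.120.
Sp1–Sp3: 7/18 differ, p = 0.389, d = 0.548.
Sp2–Sp3: 7/18 differ, p = 0.389, d = 0.548.
The smallest distance is between Sp1 and Sp2.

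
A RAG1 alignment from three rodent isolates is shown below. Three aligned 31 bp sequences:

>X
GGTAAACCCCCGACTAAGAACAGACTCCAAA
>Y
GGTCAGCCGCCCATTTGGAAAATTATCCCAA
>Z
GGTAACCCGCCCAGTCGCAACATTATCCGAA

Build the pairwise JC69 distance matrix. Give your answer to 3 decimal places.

d(X,Y) = 0.544, d(X,Z) = 0.481, d(Y,Z) = 0.269

X–Y: 12/31 sites differ → p ≈ 0.387097, d = −0.75 ln(1 − 0.516129) = 0.544453 ≈ 0.544.
X–Z: 11/31 sites differ → p ≈ 0.354839, d = −0.75 ln(1 − 0.473119) = 0.480585 ≈ 0.481.
Y–Z: 7/31 sites differ → p ≈ 0.225806, d = −0.75 ln(1 − 0.301075) = 0.268659 ≈ 0.269.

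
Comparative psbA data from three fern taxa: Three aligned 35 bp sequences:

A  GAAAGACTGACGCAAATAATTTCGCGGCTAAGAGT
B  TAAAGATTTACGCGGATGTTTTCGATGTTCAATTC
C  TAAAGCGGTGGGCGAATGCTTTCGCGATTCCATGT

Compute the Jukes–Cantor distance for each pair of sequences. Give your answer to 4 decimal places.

d(A,B) = 0.6355, d(A,C) = 0.7053, d(B,C) = 0.5128

A–B: 15/35 sites differ → p ≈ 0.428571, d = −0.75 ln(1 − 0.571428) = 0.635472 ≈ 0.6355.
A–C: 16/35 sites differ → p ≈ 0.457143, d = −0.75 ln(1 − 0.609524) = 0.705292 ≈ 0.7053.
B–C: 13/35 sites differ → p ≈ 0.371429, d = −0.75 ln(1 − 0.495239) = 0.512753 ≈ 0.5128.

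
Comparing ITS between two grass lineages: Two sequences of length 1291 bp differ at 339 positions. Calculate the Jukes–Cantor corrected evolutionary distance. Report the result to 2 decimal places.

p = 339/1291 ≈ 0.262587.
d = −(3/4) ln(1 − 4p/3) = −0.75 ln(1 − 0.350116) = −0.75 ln(0.649884)
  = −0.75 × (-0.430961) = 0.323221 substitutions/site.

0.32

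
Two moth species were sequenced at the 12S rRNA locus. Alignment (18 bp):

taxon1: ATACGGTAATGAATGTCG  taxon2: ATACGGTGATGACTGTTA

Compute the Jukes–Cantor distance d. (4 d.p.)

0.2635

The sequences differ at 4 of 18 sites (8, 13, 17, 18), so p = 4/18 ≈ 0.222222.
d = −(3/4) ln(1 − 4p/3) = −0.75 ln(1 − 0.296296) = −0.75 ln(0.703704)
  = −0.75 × (-0.351397) = 0.263548 substitutions/site.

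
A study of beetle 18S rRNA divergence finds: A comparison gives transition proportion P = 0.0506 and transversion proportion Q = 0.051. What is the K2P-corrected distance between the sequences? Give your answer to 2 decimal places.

0.11

Under the Kimura two-parameter model, d = −½ ln(1 − 2P − Q) − ¼ ln(1 − 2Q).
1 − 2P − Q = 0.8478, giving −½ ln(0.8478) = 0.082555.
1 − 2Q = 0.898, giving −¼ ln(0.898) = 0.026896.
d = 0.082555 + 0.026896 = 0.109451.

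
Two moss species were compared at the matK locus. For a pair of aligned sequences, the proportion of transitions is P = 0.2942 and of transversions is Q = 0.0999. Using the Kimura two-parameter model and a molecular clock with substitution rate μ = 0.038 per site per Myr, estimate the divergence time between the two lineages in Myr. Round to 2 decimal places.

Under the Kimura two-parameter model, d = −½ ln(1 − 2P − Q) − ¼ ln(1 − 2Q).
1 − 2P − Q = 0.3117, giving −½ ln(0.3117) = 0.582857.
1 − 2Q = 0.8002, giving −¼ ln(0.8002) = 0.055723.
d = 0.582857 + 0.055723 = 0.638580.
Under a molecular clock d = 2μt, so t = d/(2μ) = 0.638580 / (2 × 0.038) = 8.40 Myr.

8.40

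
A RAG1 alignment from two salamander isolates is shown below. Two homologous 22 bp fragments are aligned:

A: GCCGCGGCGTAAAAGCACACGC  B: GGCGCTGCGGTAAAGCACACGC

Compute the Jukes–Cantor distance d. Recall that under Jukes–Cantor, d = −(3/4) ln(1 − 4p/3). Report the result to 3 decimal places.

The sequences differ at 4 of 22 sites (2, 6, 10, 11), so p = 4/22 ≈ 0.181818.
d = −(3/4) ln(1 − 4p/3) = −0.75 ln(1 − 0.242424) = −0.75 ln(0.757576)
  = −0.75 × (-0.277631) = 0.208223 substitutions/site.

0.208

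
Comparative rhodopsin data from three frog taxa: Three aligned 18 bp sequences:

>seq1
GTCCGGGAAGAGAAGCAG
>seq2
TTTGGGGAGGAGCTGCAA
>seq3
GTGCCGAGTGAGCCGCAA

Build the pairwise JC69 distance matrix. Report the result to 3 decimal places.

seq1–seq2: 7/18 sites differ → p ≈ 0.388889, d = −0.75 ln(1 − 0.518519) = 0.548166 ≈ 0.548.
seq1–seq3: 8/18 sites differ → p ≈ 0.444444, d = −0.75 ln(1 − 0.592592) = 0.673455 ≈ 0.673.
seq2–seq3: 8/18 sites differ → p ≈ 0.444444, d = −0.75 ln(1 − 0.592592) = 0.673455 ≈ 0.673.

d(seq1,seq2) = 0.548, d(seq1,seq3) = 0.673, d(seq2,seq3) = 0.673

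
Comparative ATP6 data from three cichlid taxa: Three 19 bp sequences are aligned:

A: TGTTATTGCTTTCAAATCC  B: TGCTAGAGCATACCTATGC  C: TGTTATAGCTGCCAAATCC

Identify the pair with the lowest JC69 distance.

A and C

A–B: 8/19 differ, p = 0.421, d = 0.618.
A–C: 3/19 differ, p = 0.158, d = 0.177.
B–C: 8/19 differ, p = 0.421, d = 0.618.
The smallest distance is between A and C.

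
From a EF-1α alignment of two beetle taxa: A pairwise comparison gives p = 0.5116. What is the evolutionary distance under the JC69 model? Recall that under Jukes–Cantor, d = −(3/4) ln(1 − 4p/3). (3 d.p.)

d = −(3/4) ln(1 − 4p/3) = −0.75 ln(1 − 0.682133) = −0.75 ln(0.317867)
  = −0.75 × (-1.146122) = 0.859592 substitutions/site.

0.860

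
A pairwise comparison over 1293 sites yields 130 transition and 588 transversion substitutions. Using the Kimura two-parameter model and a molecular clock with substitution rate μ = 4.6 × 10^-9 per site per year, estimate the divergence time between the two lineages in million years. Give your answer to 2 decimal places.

123.26

P = 130/1293 ≈ 0.100541 and Q = 588/1293 ≈ 0.454756.
Under the Kimura two-parameter model, d = −½ ln(1 − 2P − Q) − ¼ ln(1 − 2Q).
1 − 2P − Q = 0.344162, giving −½ ln(0.344162) = 0.533321.
1 − 2Q = 0.090488, giving −¼ ln(0.090488) = 0.600635.
d = 0.533321 + 0.600635 = 1.133956.
Under a molecular clock d = 2μt, so t = d/(2μ) = 1.133956 / (2 × 4.6 × 10^-9) = 123.26 million years.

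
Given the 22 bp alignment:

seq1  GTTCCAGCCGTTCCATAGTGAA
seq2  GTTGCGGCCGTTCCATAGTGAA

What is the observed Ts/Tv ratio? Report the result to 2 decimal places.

1.00

Transitions are A↔G and C↔T; transversions are all other mismatches.
Transitions: 1. Transversions: 1.
R = 1/1 = 1.00.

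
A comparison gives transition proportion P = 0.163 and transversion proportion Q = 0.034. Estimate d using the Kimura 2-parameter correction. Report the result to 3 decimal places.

Under the Kimura two-parameter model, d = −½ ln(1 − 2P − Q) − ¼ ln(1 − 2Q).
1 − 2P − Q = 0.64, giving −½ ln(0.64) = 0.223144.
1 − 2Q = 0.932, giving −¼ ln(0.932) = 0.017606.
d = 0.223144 + 0.017606 = 0.240750.

0.241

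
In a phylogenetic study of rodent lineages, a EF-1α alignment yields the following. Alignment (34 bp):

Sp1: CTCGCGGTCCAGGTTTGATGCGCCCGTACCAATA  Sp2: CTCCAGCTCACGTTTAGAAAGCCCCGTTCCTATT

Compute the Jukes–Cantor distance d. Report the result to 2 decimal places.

0.60

The sequences differ at 14 of 34 sites, so p = 14/34 ≈ 0.411765.
d = −(3/4) ln(1 − 4p/3) = −0.75 ln(1 − 0.54902) = −0.75 ln(0.45098)
  = −0.75 × (-0.796332) = 0.597249 substitutions/site.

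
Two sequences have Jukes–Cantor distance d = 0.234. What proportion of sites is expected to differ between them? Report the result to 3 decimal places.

p = (3/4)(1 − e^(−4d/3)) = 0.75 × (1 − e^(-0.312)) = 0.75 × (1 − 0.731982) = 0.201014.

0.201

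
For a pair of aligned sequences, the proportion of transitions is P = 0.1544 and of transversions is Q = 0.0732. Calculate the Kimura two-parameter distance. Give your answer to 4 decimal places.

Under the Kimura two-parameter model, d = −½ ln(1 − 2P − Q) − ¼ ln(1 − 2Q).
1 − 2P − Q = 0.618, giving −½ ln(0.618) = 0.240633.
1 − 2Q = 0.8536, giving −¼ ln(0.8536) = 0.039573.
d = 0.240633 + 0.039573 = 0.280206.

0.2802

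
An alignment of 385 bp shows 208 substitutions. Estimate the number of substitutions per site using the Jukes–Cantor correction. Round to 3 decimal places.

0.956

p = 208/385 ≈ 0.54026.
d = −(3/4) ln(1 − 4p/3) = −0.75 ln(1 − 0.720347) = −0.75 ln(0.279653)
  = −0.75 × (-1.274206) = 0.955655 substitutions/site.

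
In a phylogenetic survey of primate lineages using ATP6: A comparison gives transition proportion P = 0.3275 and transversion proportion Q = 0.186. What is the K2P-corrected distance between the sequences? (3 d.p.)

1.036

Under the Kimura two-parameter model, d = −½ ln(1 − 2P − Q) − ¼ ln(1 − 2Q).
1 − 2P − Q = 0.159, giving −½ ln(0.159) = 0.919426.
1 − 2Q = 0.628, giving −¼ ln(0.628) = 0.116304.
d = 0.919426 + 0.116304 = 1.035730.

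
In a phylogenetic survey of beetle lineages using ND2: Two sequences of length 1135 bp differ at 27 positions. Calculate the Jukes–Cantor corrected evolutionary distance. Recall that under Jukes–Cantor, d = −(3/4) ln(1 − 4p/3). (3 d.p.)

0.024

p = 27/1135 ≈ 0.023789.
d = −(3/4) ln(1 − 4p/3) = −0.75 ln(1 − 0.031719) = −0.75 ln(0.968281)
  = −0.75 × (-0.032233) = 0.024175 substitutions/site.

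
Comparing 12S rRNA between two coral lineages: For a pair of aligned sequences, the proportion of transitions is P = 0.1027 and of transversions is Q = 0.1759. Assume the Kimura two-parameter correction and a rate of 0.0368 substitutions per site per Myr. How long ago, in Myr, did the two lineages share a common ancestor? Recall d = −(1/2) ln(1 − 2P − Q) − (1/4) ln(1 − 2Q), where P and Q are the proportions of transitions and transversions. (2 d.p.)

Under the Kimura two-parameter model, d = −½ ln(1 − 2P − Q) − ¼ ln(1 − 2Q).
1 − 2P − Q = 0.6187, giving −½ ln(0.6187) = 0.240067.
1 − 2Q = 0.6482, giving −¼ ln(0.6482) = 0.108389.
d = 0.240067 + 0.108389 = 0.348456.
Under a molecular clock d = 2μt, so t = d/(2μ) = 0.348456 / (2 × 0.0368) = 4.73 Myr.

4.73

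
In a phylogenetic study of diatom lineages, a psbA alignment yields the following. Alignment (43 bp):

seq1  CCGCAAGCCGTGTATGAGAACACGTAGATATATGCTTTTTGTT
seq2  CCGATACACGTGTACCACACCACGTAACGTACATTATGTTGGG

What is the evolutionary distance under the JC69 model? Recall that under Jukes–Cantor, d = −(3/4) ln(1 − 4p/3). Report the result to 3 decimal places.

0.790

The sequences differ at 21 of 43 sites, so p = 21/43 ≈ 0.488372.
d = −(3/4) ln(1 − 4p/3) = −0.75 ln(1 − 0.651163) = −0.75 ln(0.348837)
  = −0.75 × (-1.053151) = 0.789863 substitutions/site.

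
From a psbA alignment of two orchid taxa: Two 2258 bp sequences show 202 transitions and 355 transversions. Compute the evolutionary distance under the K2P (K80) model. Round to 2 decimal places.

P = 202/2258 ≈ 0.08946 and Q = 355/2258 ≈ 0.157219.
Under the Kimura two-parameter model, d = −½ ln(1 − 2P − Q) − ¼ ln(1 − 2Q).
1 − 2P − Q = 0.663861, giving −½ ln(0.663861) = 0.204841.
1 − 2Q = 0.685562, giving −¼ ln(0.685562) = 0.094379.
d = 0.204841 + 0.094379 = 0.299220.

0.30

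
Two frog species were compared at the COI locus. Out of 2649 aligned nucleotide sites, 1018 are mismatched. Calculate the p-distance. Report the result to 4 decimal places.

0.3843

p = 1018/2649 = 0.384295… ≈ 0.3843 (to 4 d.p.).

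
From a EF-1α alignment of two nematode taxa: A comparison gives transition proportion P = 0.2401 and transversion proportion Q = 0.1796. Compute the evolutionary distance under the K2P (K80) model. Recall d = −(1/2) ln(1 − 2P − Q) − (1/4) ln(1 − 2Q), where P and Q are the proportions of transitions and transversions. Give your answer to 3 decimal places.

0.650

Under the Kimura two-parameter model, d = −½ ln(1 − 2P − Q) − ¼ ln(1 − 2Q).
1 − 2P − Q = 0.3402, giving −½ ln(0.3402) = 0.539111.
1 − 2Q = 0.6408, giving −¼ ln(0.6408) = 0.111259.
d = 0.539111 + 0.111259 = 0.650370.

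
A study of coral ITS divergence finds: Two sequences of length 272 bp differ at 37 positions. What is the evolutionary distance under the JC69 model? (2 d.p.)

p = 37/272 ≈ 0.136029.
d = −(3/4) ln(1 − 4p/3) = −0.75 ln(1 − 0.181372) = −0.75 ln(0.818628)
  = −0.75 × (-0.200126) = 0.150095 substitutions/site.

0.15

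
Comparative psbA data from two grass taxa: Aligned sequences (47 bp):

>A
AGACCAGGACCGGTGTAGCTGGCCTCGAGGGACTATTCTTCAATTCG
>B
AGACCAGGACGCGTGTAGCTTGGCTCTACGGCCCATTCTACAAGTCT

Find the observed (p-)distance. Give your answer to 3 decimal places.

0.234

The sequences differ at 11 of 47 positions.
p = 11/47 = 0.234042… ≈ 0.234 (to 3 d.p.).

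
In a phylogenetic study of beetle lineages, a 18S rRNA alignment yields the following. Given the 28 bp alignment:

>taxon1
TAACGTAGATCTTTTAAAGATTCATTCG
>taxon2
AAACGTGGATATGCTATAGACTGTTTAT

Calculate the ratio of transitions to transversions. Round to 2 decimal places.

Transitions are A↔G and C↔T; transversions are all other mismatches.
Transitions: 3. Transversions: 8.
R = 3/8 = 0.375 ≈ 0.38 (to 2 d.p.).

0.38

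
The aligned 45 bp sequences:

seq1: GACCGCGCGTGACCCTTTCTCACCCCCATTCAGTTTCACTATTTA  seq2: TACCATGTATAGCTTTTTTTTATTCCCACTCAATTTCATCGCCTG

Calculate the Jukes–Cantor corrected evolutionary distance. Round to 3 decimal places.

The sequences differ at 21 of 45 sites, so p = 21/45 ≈ 0.466667.
d = −(3/4) ln(1 − 4p/3) = −0.75 ln(1 − 0.622223) = −0.75 ln(0.377777)
  = −0.75 × (-0.973451) = 0.730088 substitutions/site.

0.730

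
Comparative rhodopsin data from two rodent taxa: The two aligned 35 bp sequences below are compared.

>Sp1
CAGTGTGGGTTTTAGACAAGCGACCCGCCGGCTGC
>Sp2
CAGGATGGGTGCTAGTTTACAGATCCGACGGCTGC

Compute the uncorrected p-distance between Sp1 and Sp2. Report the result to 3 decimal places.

0.314

The sequences differ at 11 of 35 positions.
p = 11/35 = 0.314285… ≈ 0.314 (to 3 d.p.).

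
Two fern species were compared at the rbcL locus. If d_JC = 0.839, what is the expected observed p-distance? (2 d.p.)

0.50

p = (3/4)(1 − e^(−4d/3)) = 0.75 × (1 − e^(-1.118667)) = 0.75 × (1 − 0.326715) = 0.504964.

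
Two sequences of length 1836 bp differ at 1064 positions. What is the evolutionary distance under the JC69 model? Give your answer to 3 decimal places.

p = 1064/1836 ≈ 0.579521.
d = −(3/4) ln(1 − 4p/3) = −0.75 ln(1 − 0.772695) = −0.75 ln(0.227305)
  = −0.75 × (-1.481463) = 1.111097 substitutions/site.

1.111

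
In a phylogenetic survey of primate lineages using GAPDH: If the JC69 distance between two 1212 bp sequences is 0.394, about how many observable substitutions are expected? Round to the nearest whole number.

Invert JC69: p = (3/4)(1 − e^(−4d/3)) = 0.75 × (1 − e^(-0.525333)) = 0.75 × (1 − 0.591358) = 0.306482.
Expected differing sites = pL ≈ 0.306482 × 1212 = 371.456184 ≈ 371.

371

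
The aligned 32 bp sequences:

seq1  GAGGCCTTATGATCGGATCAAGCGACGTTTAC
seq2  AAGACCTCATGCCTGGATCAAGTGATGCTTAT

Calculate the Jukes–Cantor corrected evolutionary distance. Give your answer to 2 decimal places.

The sequences differ at 10 of 32 sites (1, 4, 8, 12, 13, 14, 23, 26, 28, 32), so p = 10/32 = 0.3125.
d = −(3/4) ln(1 − 4p/3) = −0.75 ln(1 − 0.416667) = −0.75 ln(0.583333)
  = −0.75 × (-0.538997) = 0.404248 substitutions/site.

0.40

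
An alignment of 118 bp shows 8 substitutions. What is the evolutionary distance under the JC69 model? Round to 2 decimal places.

0.07

p = 8/118 ≈ 0.067797.
d = −(3/4) ln(1 − 4p/3) = −0.75 ln(1 − 0.090396) = −0.75 ln(0.909604)
  = −0.75 × (-0.094746) = 0.071060 substitutions/site.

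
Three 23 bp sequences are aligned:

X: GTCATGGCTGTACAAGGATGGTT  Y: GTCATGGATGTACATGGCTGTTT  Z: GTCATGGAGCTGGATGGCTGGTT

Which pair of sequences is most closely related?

X and Y

X–Y: 4/23 differ, p = 0.174, d = 0.198.
X–Z: 7/23 differ, p = 0.304, d = 0.390.
Y–Z: 5/23 differ, p = 0.217, d = 0.257.
The smallest distance is between X and Y.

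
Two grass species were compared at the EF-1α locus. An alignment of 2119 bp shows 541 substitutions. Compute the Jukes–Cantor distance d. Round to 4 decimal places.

0.3121

p = 541/2119 ≈ 0.255309.
d = −(3/4) ln(1 − 4p/3) = −0.75 ln(1 − 0.340412) = −0.75 ln(0.659588)
  = −0.75 × (-0.416140) = 0.312105 substitutions/site.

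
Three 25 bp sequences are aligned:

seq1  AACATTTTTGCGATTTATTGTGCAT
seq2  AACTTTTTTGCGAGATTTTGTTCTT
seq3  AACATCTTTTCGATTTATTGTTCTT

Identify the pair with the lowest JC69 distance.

seq1–seq2: 6/25 differ, p = 0.240, d = 0.289.
seq1–seq3: 4/25 differ, p = 0.160, d = 0.180.
seq2–seq3: 6/25 differ, p = 0.240, d = 0.289.
The smallest distance is between seq1 and seq3.

seq1 and seq3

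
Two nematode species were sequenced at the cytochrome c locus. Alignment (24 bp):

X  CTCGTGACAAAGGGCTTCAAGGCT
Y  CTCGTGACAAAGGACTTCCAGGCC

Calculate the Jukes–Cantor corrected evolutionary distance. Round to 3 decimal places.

0.137

The sequences differ at 3 of 24 sites (14, 19, 24), so p = 3/24 = 0.125.
d = −(3/4) ln(1 − 4p/3) = −0.75 ln(1 − 0.166667) = −0.75 ln(0.833333)
  = −0.75 × (-0.182322) = 0.136742 substitutions/site.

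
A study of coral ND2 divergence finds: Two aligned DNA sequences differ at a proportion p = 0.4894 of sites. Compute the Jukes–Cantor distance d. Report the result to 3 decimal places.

0.793

d = −(3/4) ln(1 − 4p/3) = −0.75 ln(1 − 0.652533) = −0.75 ln(0.347467)
  = −0.75 × (-1.057086) = 0.792815 substitutions/site.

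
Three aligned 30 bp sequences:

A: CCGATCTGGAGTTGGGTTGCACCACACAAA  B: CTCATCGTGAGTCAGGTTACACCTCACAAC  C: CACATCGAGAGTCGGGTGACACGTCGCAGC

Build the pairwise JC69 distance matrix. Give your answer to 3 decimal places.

d(A,B) = 0.383, d(A,C) = 0.572, d(B,C) = 0.280

A–B: 9/30 sites differ → p = 0.3, d = −0.75 ln(1 − 0.4) = 0.383119 ≈ 0.383.
A–C: 12/30 sites differ → p = 0.4, d = −0.75 ln(1 − 0.533333) = 0.571605 ≈ 0.572.
B–C: 7/30 sites differ → p ≈ 0.233333, d = −0.75 ln(1 − 0.311111) = 0.279506 ≈ 0.280.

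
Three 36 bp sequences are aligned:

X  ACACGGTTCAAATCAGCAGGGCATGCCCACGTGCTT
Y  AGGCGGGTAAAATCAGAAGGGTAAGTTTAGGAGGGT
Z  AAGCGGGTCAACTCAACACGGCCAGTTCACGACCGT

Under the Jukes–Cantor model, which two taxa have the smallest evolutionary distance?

X–Y: 14/36 differ, p = 0.389, d = 0.548.
X–Z: 13/36 differ, p = 0.361, d = 0.493.
Y–Z: 12/36 differ, p = 0.333, d = 0.441.
The smallest distance is between Y and Z.

Y and Z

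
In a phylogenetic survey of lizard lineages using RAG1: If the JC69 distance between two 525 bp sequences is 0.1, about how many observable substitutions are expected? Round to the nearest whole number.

49

Invert JC69: p = (3/4)(1 − e^(−4d/3)) = 0.75 × (1 − e^(-0.133333)) = 0.75 × (1 − 0.875174) = 0.093620.
Expected differing sites = pL ≈ 0.093620 × 525 = 49.1505 ≈ 49.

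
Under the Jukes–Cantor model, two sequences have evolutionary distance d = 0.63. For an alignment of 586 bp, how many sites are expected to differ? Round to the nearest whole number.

250

Invert JC69: p = (3/4)(1 − e^(−4d/3)) = 0.75 × (1 − e^(-0.84)) = 0.75 × (1 − 0.431711) = 0.426217.
Expected differing sites = pL ≈ 0.426217 × 586 = 249.763162 ≈ 250.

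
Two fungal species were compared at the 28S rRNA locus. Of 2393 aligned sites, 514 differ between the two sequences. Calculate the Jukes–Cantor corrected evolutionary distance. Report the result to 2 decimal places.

p = 514/2393 ≈ 0.214793.
d = −(3/4) ln(1 − 4p/3) = −0.75 ln(1 − 0.286391) = −0.75 ln(0.713609)
  = −0.75 × (-0.337420) = 0.253065 substitutions/site.

0.25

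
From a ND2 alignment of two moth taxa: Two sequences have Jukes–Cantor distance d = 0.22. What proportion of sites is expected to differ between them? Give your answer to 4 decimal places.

0.1907

p = (3/4)(1 − e^(−4d/3)) = 0.75 × (1 − e^(-0.293333)) = 0.75 × (1 − 0.745774) = 0.190670.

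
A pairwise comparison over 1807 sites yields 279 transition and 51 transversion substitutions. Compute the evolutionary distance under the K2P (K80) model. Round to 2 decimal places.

0.22

P = 279/1807 ≈ 0.1544 and Q = 51/1807 ≈ 0.028224.
Under the Kimura two-parameter model, d = −½ ln(1 − 2P − Q) − ¼ ln(1 − 2Q).
1 − 2P − Q = 0.662976, giving −½ ln(0.662976) = 0.205508.
1 − 2Q = 0.943552, giving −¼ ln(0.943552) = 0.014526.
d = 0.205508 + 0.014526 = 0.220034.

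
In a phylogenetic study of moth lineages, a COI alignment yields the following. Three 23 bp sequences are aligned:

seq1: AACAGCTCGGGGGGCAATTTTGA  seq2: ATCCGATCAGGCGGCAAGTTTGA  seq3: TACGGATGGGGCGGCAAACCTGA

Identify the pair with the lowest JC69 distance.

seq1 and seq2

seq1–seq2: 6/23 differ, p = 0.261, d = 0.321.
seq1–seq3: 8/23 differ, p = 0.348, d = 0.467.
seq2–seq3: 8/23 differ, p = 0.348, d = 0.467.
The smallest distance is between seq1 and seq2.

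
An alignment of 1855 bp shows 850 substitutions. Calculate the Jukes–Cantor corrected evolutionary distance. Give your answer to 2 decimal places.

0.71

p = 850/1855 ≈ 0.458221.
d = −(3/4) ln(1 − 4p/3) = −0.75 ln(1 − 0.610961) = −0.75 ln(0.389039)
  = −0.75 × (-0.944076) = 0.708057 substitutions/site.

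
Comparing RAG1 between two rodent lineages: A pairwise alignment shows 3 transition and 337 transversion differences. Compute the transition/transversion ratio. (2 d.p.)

0.01

R = 3/337 = 0.008902… ≈ 0.01 (to 2 d.p.).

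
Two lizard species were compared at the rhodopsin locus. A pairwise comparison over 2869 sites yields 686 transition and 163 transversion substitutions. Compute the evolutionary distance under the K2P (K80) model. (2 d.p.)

0.41

P = 686/2869 ≈ 0.239108 and Q = 163/2869 ≈ 0.056814.
Under the Kimura two-parameter model, d = −½ ln(1 − 2P − Q) − ¼ ln(1 − 2Q).
1 − 2P − Q = 0.46497, giving −½ ln(0.46497) = 0.382891.
1 − 2Q = 0.886372, giving −¼ ln(0.886372) = 0.030155.
d = 0.382891 + 0.030155 = 0.413046.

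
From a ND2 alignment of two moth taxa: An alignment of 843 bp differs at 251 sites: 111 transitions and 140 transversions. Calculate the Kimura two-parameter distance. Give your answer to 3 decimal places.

P = 111/843 ≈ 0.131673 and Q = 140/843 ≈ 0.166074.
Under the Kimura two-parameter model, d = −½ ln(1 − 2P − Q) − ¼ ln(1 − 2Q).
1 − 2P − Q = 0.57058, giving −½ ln(0.57058) = 0.280551.
1 − 2Q = 0.667852, giving −¼ ln(0.667852) = 0.100922.
d = 0.280551 + 0.100922 = 0.381473.

0.381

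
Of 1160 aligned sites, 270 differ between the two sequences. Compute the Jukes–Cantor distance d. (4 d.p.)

0.2787

p = 270/1160 ≈ 0.232759.
d = −(3/4) ln(1 − 4p/3) = −0.75 ln(1 − 0.310345) = −0.75 ln(0.689655)
  = −0.75 × (-0.371564) = 0.278673 substitutions/site.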